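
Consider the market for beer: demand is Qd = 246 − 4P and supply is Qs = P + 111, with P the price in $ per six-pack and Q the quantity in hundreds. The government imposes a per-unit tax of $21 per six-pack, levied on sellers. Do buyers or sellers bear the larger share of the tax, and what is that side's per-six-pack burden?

Sellers bear the larger share: $16.8 per six-pack.

Before the tax: set 246 − 4P = P + 111 → P* = $27, Q* = 138.
With the tax collected from sellers, supply shifts: Qs = (P − 21) + 111.
Solving gives Q = 121.2 with buyers paying $31.2 and sellers receiving $10.2 (the $21 wedge).
Per-six-pack burden: buyers $4.2, sellers $16.8.
Sellers take the larger share because supply is less price-elastic here (demand slope 4 vs supply slope 1).
The less price-elastic side of the market bears the larger share of a per-unit tax.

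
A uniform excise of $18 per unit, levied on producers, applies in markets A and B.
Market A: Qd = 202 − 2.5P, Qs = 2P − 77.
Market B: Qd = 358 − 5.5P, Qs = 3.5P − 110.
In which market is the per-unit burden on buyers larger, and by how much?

Market A, by $1.

Market A: pre-tax P* = $62, Q* = 47; post-tax Q = 27; per-unit burden on buyers = $8.
Market B: pre-tax P* = $52, Q* = 72; post-tax Q = 33.5; per-unit burden on buyers = $7.
Difference: $8 vs $7 → market A is larger by $1.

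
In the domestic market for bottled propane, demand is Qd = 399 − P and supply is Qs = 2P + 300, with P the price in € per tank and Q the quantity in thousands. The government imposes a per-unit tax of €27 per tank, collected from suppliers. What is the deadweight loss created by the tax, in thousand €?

Without the tax, 399 − P = 2P + 300 gives 3P = 99, so P* = €33 and Q* = 366.
With the tax collected from suppliers, supply shifts: Qs = 2(P − 27) + 300.
Solving gives Q = 348 with buyers paying €51 and suppliers receiving €24 (the €27 wedge).
Quantity falls by |ΔQ| = |366 − 348| = 18.
DWL = ½ · t · |ΔQ| = ½ · 27 · 18 = €243.

Deadweight loss = €243 thousand.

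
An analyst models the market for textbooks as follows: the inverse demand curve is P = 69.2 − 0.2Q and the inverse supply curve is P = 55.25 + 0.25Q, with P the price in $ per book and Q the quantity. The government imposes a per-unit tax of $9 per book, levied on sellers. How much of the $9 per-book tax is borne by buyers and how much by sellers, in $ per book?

Rewrite in direct form: Qd = 346 − 5P and Qs = 4P − 221.
Before the tax: set 346 − 5P = 4P − 221 → P* = $63, Q* = 31.
With the tax collected from sellers, supply shifts: Qs = 4(P − 9) − 221.
New equilibrium: buyers pay $67, sellers receive $58, Q = 11. (Wedge: Pb − Ps = 9.)
Burden on buyers: $4; on sellers: $5. (They sum to $9.)
The less price-elastic side of the market bears the larger share of a per-unit tax.

Buyers bear $4 per book; sellers bear $5 per book.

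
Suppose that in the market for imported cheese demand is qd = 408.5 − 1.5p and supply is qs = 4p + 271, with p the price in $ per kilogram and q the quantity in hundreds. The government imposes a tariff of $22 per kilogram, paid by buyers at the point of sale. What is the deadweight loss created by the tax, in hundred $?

Deadweight loss = $264 hundred.

Without the tax, 408.5 − 1.5p = 4p + 271 gives 5.5p = 137.5, so p* = $25 and q* = 371.
With the tax collected from buyers, demand (in seller-price terms) shifts: qd = 408.5 − 1.5(p + 22).
Solving gives q = 347 with buyers paying $41 and sellers receiving $19 (the $22 wedge).
Quantity falls by |ΔQ| = |371 − 347| = 24.
DWL = ½ · t · |ΔQ| = ½ · 22 · 24 = $264.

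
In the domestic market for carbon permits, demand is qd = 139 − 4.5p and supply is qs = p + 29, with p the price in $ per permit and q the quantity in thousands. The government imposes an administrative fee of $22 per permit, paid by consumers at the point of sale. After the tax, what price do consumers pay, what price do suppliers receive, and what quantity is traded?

Without the tax, 139 − 4.5p = p + 29 gives 5.5p = 110, so p* = $20 and q* = 49.
With the tax collected from consumers, demand (in seller-price terms) shifts: qd = 139 − 4.5(p + 22).
Solving gives q = 31 with consumers paying $24 and suppliers receiving $2 (the $22 wedge).

Consumers pay $24; suppliers receive $2; quantity = 31.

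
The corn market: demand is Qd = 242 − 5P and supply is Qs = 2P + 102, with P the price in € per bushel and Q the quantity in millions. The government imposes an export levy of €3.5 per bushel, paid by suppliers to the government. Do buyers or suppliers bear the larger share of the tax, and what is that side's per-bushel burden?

Suppliers bear the larger share: €2.5 per bushel.

Without the tax, 242 − 5P = 2P + 102 gives 7P = 140, so P* = €20 and Q* = 142.
With the tax collected from suppliers, supply shifts: Qs = 2(P − 3.5) + 102.
New equilibrium: buyers pay €21, suppliers receive €17.5, Q = 137. (Wedge: Pb − Ps = 3.5.)
Per-bushel burden: buyers €1, suppliers €2.5.
Suppliers take the larger share because supply is less price-elastic here (demand slope 5 vs supply slope 2).
The less price-elastic side of the market bears the larger share of a per-unit tax.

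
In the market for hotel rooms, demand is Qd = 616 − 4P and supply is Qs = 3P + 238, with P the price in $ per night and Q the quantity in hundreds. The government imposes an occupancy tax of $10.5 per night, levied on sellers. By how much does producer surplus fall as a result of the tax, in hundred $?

Producer surplus falls by $2346 hundred.

Without the tax, 616 − 4P = 3P + 238 gives 7P = 378, so P* = $54 and Q* = 400.
With the tax collected from sellers, supply shifts: Qs = 3(P − 10.5) + 238.
Solving gives Q = 382 with buyers paying $58.5 and sellers receiving $48 (the $10.5 wedge).
ΔPS is the trapezoid between Q = 382 and Q = 400 of height $6: ½ · (400 + 382) · 6 = $2346.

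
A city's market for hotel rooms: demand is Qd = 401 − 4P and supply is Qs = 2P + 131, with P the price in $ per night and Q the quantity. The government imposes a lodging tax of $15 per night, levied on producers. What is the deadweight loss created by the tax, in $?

Deadweight loss = $150.

Before the tax: set 401 − 4P = 2P + 131 → P* = $45, Q* = 221.
With the tax collected from producers, supply shifts: Qs = 2(P − 15) + 131.
New equilibrium: consumers pay $50, producers receive $35, Q = 201. (Wedge: Pb − Ps = 15.)
Quantity falls by |ΔQ| = |221 − 201| = 20.
DWL = ½ · t · |ΔQ| = ½ · 15 · 20 = $150.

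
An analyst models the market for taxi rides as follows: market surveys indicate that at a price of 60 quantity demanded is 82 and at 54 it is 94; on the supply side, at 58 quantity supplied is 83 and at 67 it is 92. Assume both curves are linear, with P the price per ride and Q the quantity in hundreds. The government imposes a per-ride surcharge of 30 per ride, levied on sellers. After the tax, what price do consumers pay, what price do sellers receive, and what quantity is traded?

Demand slope: (94 − 82)/(54 − 60) = -2, so Qd = 202 − 2P.
Supply slope: (92 − 83)/(67 − 58) = 1, so Qs = P + 25.
Before the tax: set 202 − 2P = P + 25 → P* = 59, Q* = 84.
With the tax collected from sellers, supply shifts: Qs = (P − 30) + 25.
Solving gives Q = 64 with consumers paying 69 and sellers receiving 39 (the 30 wedge).
The less price-elastic side of the market bears the larger share of a per-unit tax.

Consumers pay 69; sellers receive 39; quantity = 64.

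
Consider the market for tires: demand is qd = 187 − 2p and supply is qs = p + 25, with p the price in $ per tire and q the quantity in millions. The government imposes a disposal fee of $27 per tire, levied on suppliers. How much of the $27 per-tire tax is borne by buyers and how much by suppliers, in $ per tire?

Buyers bear $9 per tire; suppliers bear $18 per tire.

Before the tax: set 187 − 2p = p + 25 → p* = $54, q* = 79.
With the tax collected from suppliers, supply shifts: qs = (p − 27) + 25.
Solving gives q = 61 with buyers paying $63 and suppliers receiving $36 (the $27 wedge).
Burden on buyers: $9; on suppliers: $18. (They sum to $27.)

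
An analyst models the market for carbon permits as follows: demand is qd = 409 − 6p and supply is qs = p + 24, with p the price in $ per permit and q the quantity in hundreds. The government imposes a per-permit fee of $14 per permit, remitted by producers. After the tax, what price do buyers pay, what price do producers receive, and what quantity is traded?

Buyers pay $57; producers receive $43; quantity = 67.

Without the tax, 409 − 6p = p + 24 gives 7p = 385, so p* = $55 and q* = 79.
With the tax collected from producers, supply shifts: qs = (p − 14) + 24.
New equilibrium: buyers pay $57, producers receive $43, q = 67. (Wedge: pb − ps = 14.)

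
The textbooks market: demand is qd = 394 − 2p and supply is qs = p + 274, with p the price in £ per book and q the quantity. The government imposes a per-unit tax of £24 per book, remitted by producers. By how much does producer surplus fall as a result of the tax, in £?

Before the tax: set 394 − 2p = p + 274 → p* = £40, q* = 314.
With the tax collected from producers, supply shifts: qs = (p − 24) + 274.
Solving gives q = 298 with consumers paying £48 and producers receiving £24 (the £24 wedge).
ΔPS is the trapezoid between Q = 298 and Q = 314 of height £16: ½ · (314 + 298) · 16 = £4896.

Producer surplus falls by £4896.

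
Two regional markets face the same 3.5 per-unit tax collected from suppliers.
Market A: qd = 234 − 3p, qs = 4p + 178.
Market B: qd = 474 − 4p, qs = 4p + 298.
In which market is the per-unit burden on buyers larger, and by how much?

Market A, by 0.25.

Market A: pre-tax p* = 8, q* = 210; post-tax q = 204; per-unit burden on buyers = 2.
Market B: pre-tax p* = 22, q* = 386; post-tax q = 379; per-unit burden on buyers = 1.75.
Difference: 2 vs 1.75 → market A is larger by 0.25.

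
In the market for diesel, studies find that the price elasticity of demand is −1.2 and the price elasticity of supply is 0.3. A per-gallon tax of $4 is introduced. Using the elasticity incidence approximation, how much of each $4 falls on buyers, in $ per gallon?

Incidence ratio: buyers' share ≈ εs / (εs + |εd|) = 0.3 / (0.3 + 1.2) = 0.2.
So buyers bear ≈ 0.2 × $4 = $0.8; producers bear $3.2.

Buyers bear ≈ $0.8 per gallon.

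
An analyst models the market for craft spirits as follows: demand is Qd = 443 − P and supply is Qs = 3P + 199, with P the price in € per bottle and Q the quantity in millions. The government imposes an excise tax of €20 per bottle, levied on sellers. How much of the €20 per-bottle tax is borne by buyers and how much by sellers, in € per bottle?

Before the tax: set 443 − P = 3P + 199 → P* = €61, Q* = 382.
With the tax collected from sellers, supply shifts: Qs = 3(P − 20) + 199.
Solving gives Q = 367 with buyers paying €76 and sellers receiving €56 (the €20 wedge).
Burden on buyers: €15; on sellers: €5. (They sum to €20.)
The less price-elastic side of the market bears the larger share of a per-unit tax.

Buyers bear €15 per bottle; sellers bear €5 per bottle.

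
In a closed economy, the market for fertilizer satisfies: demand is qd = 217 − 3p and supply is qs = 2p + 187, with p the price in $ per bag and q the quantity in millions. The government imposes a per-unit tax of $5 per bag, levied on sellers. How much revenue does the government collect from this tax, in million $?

Tax revenue = $965 million.

Without the tax, 217 − 3p = 2p + 187 gives 5p = 30, so p* = $6 and q* = 199.
With the tax collected from sellers, supply shifts: qs = 2(p − 5) + 187.
Solving gives q = 193 with consumers paying $8 and sellers receiving $3 (the $5 wedge).
Revenue = t · Q = 5 · 193 = $965.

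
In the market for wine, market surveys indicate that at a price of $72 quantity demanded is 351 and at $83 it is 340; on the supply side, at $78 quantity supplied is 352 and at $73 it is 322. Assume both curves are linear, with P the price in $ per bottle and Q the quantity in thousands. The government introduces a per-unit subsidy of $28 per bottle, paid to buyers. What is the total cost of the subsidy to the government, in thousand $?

Government outlay = $10360 thousand.

Demand slope: (340 − 351)/(83 − 72) = -1, so Qd = 423 − P.
Supply slope: (322 − 352)/(73 − 78) = 6, so Qs = 6P − 116.
Without the subsidy, 423 − P = 6P − 116 gives 7P = 539, so P* = $77 and Q* = 346.
With a per-unit subsidy paid to buyers, each effectively pays P − 28, so demand becomes Qd = 423 − (P − 28).
Solving gives Q = 370 with buyers paying $53 and sellers receiving $81 (the $28 wedge).
Outlay = t · Q = 28 · 370 = $10360.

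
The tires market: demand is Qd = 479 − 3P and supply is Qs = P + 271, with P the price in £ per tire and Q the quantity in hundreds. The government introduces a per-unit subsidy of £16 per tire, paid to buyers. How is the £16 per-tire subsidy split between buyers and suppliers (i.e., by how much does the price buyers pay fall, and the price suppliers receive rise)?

Buyers gain £4 per tire; suppliers gain £12 per tire.

Before the subsidy: set 479 − 3P = P + 271 → P* = £52, Q* = 323.
With a per-unit subsidy paid to buyers, each effectively pays P − 16, so demand becomes Qd = 479 − 3(P − 16).
Solving gives Q = 335 with buyers paying £48 and suppliers receiving £64 (the £16 wedge).
Gain to buyers: £4; to suppliers: £12. (They sum to £16.)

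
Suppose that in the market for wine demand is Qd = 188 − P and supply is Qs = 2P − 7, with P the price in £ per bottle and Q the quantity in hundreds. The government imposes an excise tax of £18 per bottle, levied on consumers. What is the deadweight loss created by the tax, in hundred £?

Before the tax: set 188 − P = 2P − 7 → P* = £65, Q* = 123.
With the tax collected from consumers, demand (in seller-price terms) shifts: Qd = 188 − (P + 18).
New equilibrium: consumers pay £77, sellers receive £59, Q = 111. (Wedge: Pb − Ps = 18.)
Quantity falls by |ΔQ| = |123 − 111| = 12.
DWL = ½ · t · |ΔQ| = ½ · 18 · 12 = £108.

Deadweight loss = £108 hundred.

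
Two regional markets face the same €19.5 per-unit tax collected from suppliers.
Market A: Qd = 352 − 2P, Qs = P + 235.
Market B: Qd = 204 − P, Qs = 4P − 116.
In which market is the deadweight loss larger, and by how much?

Market B, by €25.35.

Market A: pre-tax P* = €39, Q* = 274; post-tax Q = 261; deadweight loss = €126.75.
Market B: pre-tax P* = €64, Q* = 140; post-tax Q = 124.4; deadweight loss = €152.1.
Difference: €126.75 vs €152.1 → market B is larger by €25.35.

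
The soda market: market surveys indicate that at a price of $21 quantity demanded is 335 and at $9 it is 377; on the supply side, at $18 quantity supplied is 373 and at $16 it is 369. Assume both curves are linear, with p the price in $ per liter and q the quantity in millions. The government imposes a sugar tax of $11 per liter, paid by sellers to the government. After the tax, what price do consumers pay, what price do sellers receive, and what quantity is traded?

Consumers pay $17; sellers receive $6; quantity = 349.

Demand slope: (377 − 335)/(9 − 21) = -3.5, so qd = 408.5 − 3.5p.
Supply slope: (369 − 373)/(16 − 18) = 2, so qs = 2p + 337.
Before the tax: set 408.5 − 3.5p = 2p + 337 → p* = $13, q* = 363.
With the tax collected from sellers, supply shifts: qs = 2(p − 11) + 337.
New equilibrium: consumers pay $17, sellers receive $6, q = 349. (Wedge: pb − ps = 11.)
The less price-elastic side of the market bears the larger share of a per-unit tax.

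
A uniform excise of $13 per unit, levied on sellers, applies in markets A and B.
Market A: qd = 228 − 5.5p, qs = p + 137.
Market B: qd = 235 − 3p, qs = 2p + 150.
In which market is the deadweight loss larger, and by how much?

Market B, by $29.9.

Market A: pre-tax p* = $14, q* = 151; post-tax q = 140; deadweight loss = $71.5.
Market B: pre-tax p* = $17, q* = 184; post-tax q = 168.4; deadweight loss = $101.4.
Difference: $71.5 vs $101.4 → market B is larger by $29.9.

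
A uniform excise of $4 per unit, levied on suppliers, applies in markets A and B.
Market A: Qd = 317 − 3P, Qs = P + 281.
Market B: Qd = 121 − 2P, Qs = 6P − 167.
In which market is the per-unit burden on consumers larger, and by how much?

Market A: pre-tax P* = $9, Q* = 290; post-tax Q = 287; per-unit burden on consumers = $1.
Market B: pre-tax P* = $36, Q* = 49; post-tax Q = 43; per-unit burden on consumers = $3.
Difference: $1 vs $3 → market B is larger by $2.

Market B, by $2.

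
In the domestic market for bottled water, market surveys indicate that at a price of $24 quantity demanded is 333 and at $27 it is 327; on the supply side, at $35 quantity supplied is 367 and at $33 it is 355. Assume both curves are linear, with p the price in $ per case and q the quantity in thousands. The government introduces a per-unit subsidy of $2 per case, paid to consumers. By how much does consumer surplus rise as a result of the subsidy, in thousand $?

Demand slope: (327 − 333)/(27 − 24) = -2, so qd = 381 − 2p.
Supply slope: (355 − 367)/(33 − 35) = 6, so qs = 6p + 157.
Before the subsidy: set 381 − 2p = 6p + 157 → p* = $28, q* = 325.
With a per-unit subsidy paid to consumers, each effectively pays p − 2, so demand becomes qd = 381 − 2(p − 2).
Solving gives q = 328 with consumers paying $26.5 and sellers receiving $28.5 (the $2 wedge).
ΔCS is the trapezoid between Q = 328 and Q = 325 of height $1.5: ½ · (325 + 328) · 1.5 = $489.75.

Consumer surplus rises by $489.75 thousand.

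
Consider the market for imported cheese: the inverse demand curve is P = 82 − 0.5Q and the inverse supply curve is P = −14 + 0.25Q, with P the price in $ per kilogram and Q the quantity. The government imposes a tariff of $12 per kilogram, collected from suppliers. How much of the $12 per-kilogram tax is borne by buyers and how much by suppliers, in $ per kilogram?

Buyers bear $8 per kilogram; suppliers bear $4 per kilogram.

Inverting to Q(P) form: Qd = 164 − 2P; Qs = 4P + 56.
Before the tax: set 164 − 2P = 4P + 56 → P* = $18, Q* = 128.
With the tax collected from suppliers, supply shifts: Qs = 4(P − 12) + 56.
Solving gives Q = 112 with buyers paying $26 and suppliers receiving $14 (the $12 wedge).
Burden on buyers: $8; on suppliers: $4. (They sum to $12.)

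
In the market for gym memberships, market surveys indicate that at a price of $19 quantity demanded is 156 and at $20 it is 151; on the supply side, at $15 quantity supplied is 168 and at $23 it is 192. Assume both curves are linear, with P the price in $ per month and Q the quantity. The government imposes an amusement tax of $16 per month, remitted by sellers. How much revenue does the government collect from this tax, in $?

Demand slope: (151 − 156)/(20 − 19) = -5, so Qd = 251 − 5P.
Supply slope: (192 − 168)/(23 − 15) = 3, so Qs = 3P + 123.
Before the tax: set 251 − 5P = 3P + 123 → P* = $16, Q* = 171.
With the tax collected from sellers, supply shifts: Qs = 3(P − 16) + 123.
New equilibrium: consumers pay $22, sellers receive $6, Q = 141. (Wedge: Pb − Ps = 16.)
Revenue = t · Q = 16 · 141 = $2256.

Tax revenue = $2256.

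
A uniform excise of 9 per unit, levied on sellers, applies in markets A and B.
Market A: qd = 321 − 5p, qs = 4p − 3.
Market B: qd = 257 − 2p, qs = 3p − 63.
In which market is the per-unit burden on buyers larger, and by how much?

Market B, by 1.4.

Market A: pre-tax p* = 36, q* = 141; post-tax q = 121; per-unit burden on buyers = 4.
Market B: pre-tax p* = 64, q* = 129; post-tax q = 118.2; per-unit burden on buyers = 5.4.
Difference: 4 vs 5.4 → market B is larger by 1.4.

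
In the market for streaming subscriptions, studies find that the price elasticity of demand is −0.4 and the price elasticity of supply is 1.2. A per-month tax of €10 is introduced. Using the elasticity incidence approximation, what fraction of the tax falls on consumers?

Incidence ratio: consumers' share ≈ εs / (εs + |εd|) = 1.2 / (1.2 + 0.4) = 0.75.
Supply is the more elastic side, so consumers bear the larger share.

Consumers' share ≈ 0.75.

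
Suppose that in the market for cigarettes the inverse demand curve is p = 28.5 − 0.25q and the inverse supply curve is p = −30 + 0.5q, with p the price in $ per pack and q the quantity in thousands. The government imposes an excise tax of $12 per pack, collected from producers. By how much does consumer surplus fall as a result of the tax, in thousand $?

Rewrite in direct form: qd = 114 − 4p and qs = 2p + 60.
Before the tax: set 114 − 4p = 2p + 60 → p* = $9, q* = 78.
With the tax collected from producers, supply shifts: qs = 2(p − 12) + 60.
Solving gives q = 62 with consumers paying $13 and producers receiving $1 (the $12 wedge).
ΔCS is the trapezoid between Q = 62 and Q = 78 of height $4: ½ · (78 + 62) · 4 = $280.

Consumer surplus falls by $280 thousand.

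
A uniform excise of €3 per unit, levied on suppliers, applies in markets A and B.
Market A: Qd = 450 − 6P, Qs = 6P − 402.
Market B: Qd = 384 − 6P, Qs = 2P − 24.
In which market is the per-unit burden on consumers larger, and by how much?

Market A, by €0.75.

Market A: pre-tax P* = €71, Q* = 24; post-tax Q = 15; per-unit burden on consumers = €1.5.
Market B: pre-tax P* = €51, Q* = 78; post-tax Q = 73.5; per-unit burden on consumers = €0.75.
Difference: €1.5 vs €0.75 → market A is larger by €0.75.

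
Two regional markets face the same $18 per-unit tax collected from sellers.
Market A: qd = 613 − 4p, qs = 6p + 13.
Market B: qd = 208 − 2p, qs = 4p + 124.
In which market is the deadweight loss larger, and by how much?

Market A: pre-tax p* = $60, q* = 373; post-tax q = 329.8; deadweight loss = $388.8.
Market B: pre-tax p* = $14, q* = 180; post-tax q = 156; deadweight loss = $216.
Difference: $388.8 vs $216 → market A is larger by $172.8.

Market A, by $172.8.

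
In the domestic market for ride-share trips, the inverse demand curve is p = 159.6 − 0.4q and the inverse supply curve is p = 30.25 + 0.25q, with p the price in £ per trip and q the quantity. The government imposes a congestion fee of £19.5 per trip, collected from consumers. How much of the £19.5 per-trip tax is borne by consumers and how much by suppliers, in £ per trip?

Consumers bear £12 per trip; suppliers bear £7.5 per trip.

Rewrite in direct form: qd = 399 − 2.5p and qs = 4p − 121.
Before the tax: set 399 − 2.5p = 4p − 121 → p* = £80, q* = 199.
With the tax collected from consumers, demand (in seller-price terms) shifts: qd = 399 − 2.5(p + 19.5).
Solving gives q = 169 with consumers paying £92 and suppliers receiving £72.5 (the £19.5 wedge).
Burden on consumers: £12; on suppliers: £7.5. (They sum to £19.5.)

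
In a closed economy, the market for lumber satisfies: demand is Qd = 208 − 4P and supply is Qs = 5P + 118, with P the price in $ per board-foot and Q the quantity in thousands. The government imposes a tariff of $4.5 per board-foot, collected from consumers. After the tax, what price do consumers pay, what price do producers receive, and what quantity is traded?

Without the tax, 208 − 4P = 5P + 118 gives 9P = 90, so P* = $10 and Q* = 168.
With the tax collected from consumers, demand (in seller-price terms) shifts: Qd = 208 − 4(P + 4.5).
Solving gives Q = 158 with consumers paying $12.5 and producers receiving $8 (the $4.5 wedge).

Consumers pay $12.5; producers receive $8; quantity = 158.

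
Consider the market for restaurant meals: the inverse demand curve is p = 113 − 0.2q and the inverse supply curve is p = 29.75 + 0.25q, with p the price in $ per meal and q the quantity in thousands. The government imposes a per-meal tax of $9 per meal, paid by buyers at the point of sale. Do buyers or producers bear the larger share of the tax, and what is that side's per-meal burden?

Inverting to q(p) form: qd = 565 − 5p; qs = 4p − 119.
Without the tax, 565 − 5p = 4p − 119 gives 9p = 684, so p* = $76 and q* = 185.
With the tax collected from buyers, demand (in seller-price terms) shifts: qd = 565 − 5(p + 9).
New equilibrium: buyers pay $80, producers receive $71, q = 165. (Wedge: pb − ps = 9.)
Per-meal burden: buyers $4, producers $5.
Producers take the larger share because supply is less price-elastic here (demand slope 5 vs supply slope 4).

Producers bear the larger share: $5 per meal.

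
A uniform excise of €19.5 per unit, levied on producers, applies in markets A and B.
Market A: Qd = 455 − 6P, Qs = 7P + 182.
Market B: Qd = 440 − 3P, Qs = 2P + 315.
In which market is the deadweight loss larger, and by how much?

Market A, by €386.1.

Market A: pre-tax P* = €21, Q* = 329; post-tax Q = 266; deadweight loss = €614.25.
Market B: pre-tax P* = €25, Q* = 365; post-tax Q = 341.6; deadweight loss = €228.15.
Difference: €614.25 vs €228.15 → market A is larger by €386.1.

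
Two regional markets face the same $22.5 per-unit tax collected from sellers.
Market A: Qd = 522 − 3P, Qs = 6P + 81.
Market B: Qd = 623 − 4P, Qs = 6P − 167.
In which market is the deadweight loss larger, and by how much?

Market A: pre-tax P* = $49, Q* = 375; post-tax Q = 330; deadweight loss = $506.25.
Market B: pre-tax P* = $79, Q* = 307; post-tax Q = 253; deadweight loss = $607.5.
Difference: $506.25 vs $607.5 → market B is larger by $101.25.

Market B, by $101.25.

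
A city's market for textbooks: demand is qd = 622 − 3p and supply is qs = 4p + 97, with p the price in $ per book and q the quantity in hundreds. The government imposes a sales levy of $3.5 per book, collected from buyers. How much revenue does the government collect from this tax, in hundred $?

Tax revenue = $1368.5 hundred.

Before the tax: set 622 − 3p = 4p + 97 → p* = $75, q* = 397.
With the tax collected from buyers, demand (in seller-price terms) shifts: qd = 622 − 3(p + 3.5).
New equilibrium: buyers pay $77, sellers receive $73.5, q = 391. (Wedge: pb − ps = 3.5.)
Revenue = t · Q = 3.5 · 391 = $1368.5.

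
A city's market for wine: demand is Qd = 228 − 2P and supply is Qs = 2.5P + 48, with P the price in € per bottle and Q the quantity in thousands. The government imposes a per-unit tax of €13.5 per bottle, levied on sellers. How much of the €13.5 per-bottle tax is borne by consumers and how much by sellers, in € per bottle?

Consumers bear €7.5 per bottle; sellers bear €6 per bottle.

Without the tax, 228 − 2P = 2.5P + 48 gives 4.5P = 180, so P* = €40 and Q* = 148.
With the tax collected from sellers, supply shifts: Qs = 2.5(P − 13.5) + 48.
New equilibrium: consumers pay €47.5, sellers receive €34, Q = 133. (Wedge: Pb − Ps = 13.5.)
Burden on consumers: €7.5; on sellers: €6. (They sum to €13.5.)
The less price-elastic side of the market bears the larger share of a per-unit tax.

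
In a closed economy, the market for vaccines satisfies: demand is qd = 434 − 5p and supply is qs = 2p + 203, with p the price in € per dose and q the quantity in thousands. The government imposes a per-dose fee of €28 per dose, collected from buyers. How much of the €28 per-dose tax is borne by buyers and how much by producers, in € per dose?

Buyers bear €8 per dose; producers bear €20 per dose.

Without the tax, 434 − 5p = 2p + 203 gives 7p = 231, so p* = €33 and q* = 269.
With the tax collected from buyers, demand (in seller-price terms) shifts: qd = 434 − 5(p + 28).
Solving gives q = 229 with buyers paying €41 and producers receiving €13 (the €28 wedge).
Burden on buyers: €8; on producers: €20. (They sum to €28.)
The less price-elastic side of the market bears the larger share of a per-unit tax.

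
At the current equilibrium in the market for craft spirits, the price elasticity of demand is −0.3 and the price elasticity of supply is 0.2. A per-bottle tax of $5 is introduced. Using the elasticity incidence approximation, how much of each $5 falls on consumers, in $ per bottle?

Consumers bear ≈ $2 per bottle.

Incidence ratio: consumers' share ≈ εs / (εs + |εd|) = 0.2 / (0.2 + 0.3) = 0.4.
So consumers bear ≈ 0.4 × $5 = $2; sellers bear $3.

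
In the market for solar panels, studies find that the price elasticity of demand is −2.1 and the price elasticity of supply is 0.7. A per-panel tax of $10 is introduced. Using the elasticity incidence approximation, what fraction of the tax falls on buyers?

Incidence ratio: buyers' share ≈ εs / (εs + |εd|) = 0.7 / (0.7 + 2.1) = 0.25.
Supply is the less elastic side, so buyers bear the smaller share.

Buyers' share ≈ 0.25.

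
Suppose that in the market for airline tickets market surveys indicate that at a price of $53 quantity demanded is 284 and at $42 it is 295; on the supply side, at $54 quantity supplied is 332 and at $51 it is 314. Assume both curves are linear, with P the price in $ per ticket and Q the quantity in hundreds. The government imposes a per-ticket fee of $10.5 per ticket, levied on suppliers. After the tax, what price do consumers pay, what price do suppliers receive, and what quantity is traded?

Demand slope: (295 − 284)/(42 − 53) = -1, so Qd = 337 − P.
Supply slope: (314 − 332)/(51 − 54) = 6, so Qs = 6P + 8.
Without the tax, 337 − P = 6P + 8 gives 7P = 329, so P* = $47 and Q* = 290.
With the tax collected from suppliers, supply shifts: Qs = 6(P − 10.5) + 8.
New equilibrium: consumers pay $56, suppliers receive $45.5, Q = 281. (Wedge: Pb − Ps = 10.5.)
The less price-elastic side of the market bears the larger share of a per-unit tax.

Consumers pay $56; suppliers receive $45.5; quantity = 281.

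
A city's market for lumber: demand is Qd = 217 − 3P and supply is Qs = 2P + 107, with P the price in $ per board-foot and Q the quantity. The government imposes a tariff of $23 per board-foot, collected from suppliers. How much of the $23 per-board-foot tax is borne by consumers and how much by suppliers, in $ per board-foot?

Consumers bear $9.2 per board-foot; suppliers bear $13.8 per board-foot.

Before the tax: set 217 − 3P = 2P + 107 → P* = $22, Q* = 151.
With the tax collected from suppliers, supply shifts: Qs = 2(P − 23) + 107.
Solving gives Q = 123.4 with consumers paying $31.2 and suppliers receiving $8.2 (the $23 wedge).
Burden on consumers: $9.2; on suppliers: $13.8. (They sum to $23.)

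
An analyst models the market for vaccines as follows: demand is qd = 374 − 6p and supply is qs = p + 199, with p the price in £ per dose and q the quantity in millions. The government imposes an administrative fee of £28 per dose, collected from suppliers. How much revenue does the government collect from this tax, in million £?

Before the tax: set 374 − 6p = p + 199 → p* = £25, q* = 224.
With the tax collected from suppliers, supply shifts: qs = (p − 28) + 199.
New equilibrium: consumers pay £29, suppliers receive £1, q = 200. (Wedge: pb − ps = 28.)
Revenue = t · Q = 28 · 200 = £5600.

Tax revenue = £5600 million.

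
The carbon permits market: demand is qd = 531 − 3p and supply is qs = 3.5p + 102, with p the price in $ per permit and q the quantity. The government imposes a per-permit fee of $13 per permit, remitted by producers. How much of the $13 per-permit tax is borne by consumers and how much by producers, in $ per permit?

Consumers bear $7 per permit; producers bear $6 per permit.

Without the tax, 531 − 3p = 3.5p + 102 gives 6.5p = 429, so p* = $66 and q* = 333.
With the tax collected from producers, supply shifts: qs = 3.5(p − 13) + 102.
Solving gives q = 312 with consumers paying $73 and producers receiving $60 (the $13 wedge).
Burden on consumers: $7; on producers: $6. (They sum to $13.)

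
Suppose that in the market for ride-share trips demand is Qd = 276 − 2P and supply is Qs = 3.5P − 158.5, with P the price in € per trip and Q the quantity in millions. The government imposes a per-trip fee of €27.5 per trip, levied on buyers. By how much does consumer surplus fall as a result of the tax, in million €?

Consumer surplus falls by €1758.75 million.

Before the tax: set 276 − 2P = 3.5P − 158.5 → P* = €79, Q* = 118.
With the tax collected from buyers, demand (in seller-price terms) shifts: Qd = 276 − 2(P + 27.5).
Solving gives Q = 83 with buyers paying €96.5 and suppliers receiving €69 (the €27.5 wedge).
ΔCS is the trapezoid between Q = 83 and Q = 118 of height €17.5: ½ · (118 + 83) · 17.5 = €1758.75.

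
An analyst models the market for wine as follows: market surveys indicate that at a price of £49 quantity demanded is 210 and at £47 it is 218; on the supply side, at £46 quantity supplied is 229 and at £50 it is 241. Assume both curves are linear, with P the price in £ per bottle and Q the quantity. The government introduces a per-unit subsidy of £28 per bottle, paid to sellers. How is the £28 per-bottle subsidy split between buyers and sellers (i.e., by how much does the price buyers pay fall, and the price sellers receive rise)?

Buyers gain £12 per bottle; sellers gain £16 per bottle.

Demand slope: (218 − 210)/(47 − 49) = -4, so Qd = 406 − 4P.
Supply slope: (241 − 229)/(50 − 46) = 3, so Qs = 3P + 91.
Before the subsidy: set 406 − 4P = 3P + 91 → P* = £45, Q* = 226.
With a per-unit subsidy paid to sellers, each receives P + 28 per unit sold, so supply becomes Qs = 3(P + 28) + 91.
New equilibrium: buyers pay £33, sellers receive £61, Q = 274. (Wedge: Pb − Ps = −28.)
Gain to buyers: £12; to sellers: £16. (They sum to £28.)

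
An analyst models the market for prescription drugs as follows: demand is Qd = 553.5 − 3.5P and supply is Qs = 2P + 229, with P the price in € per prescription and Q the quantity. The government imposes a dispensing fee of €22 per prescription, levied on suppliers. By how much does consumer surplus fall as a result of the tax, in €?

Before the tax: set 553.5 − 3.5P = 2P + 229 → P* = €59, Q* = 347.
With the tax collected from suppliers, supply shifts: Qs = 2(P − 22) + 229.
Solving gives Q = 319 with buyers paying €67 and suppliers receiving €45 (the €22 wedge).
ΔCS is the trapezoid between Q = 319 and Q = 347 of height €8: ½ · (347 + 319) · 8 = €2664.

Consumer surplus falls by €2664.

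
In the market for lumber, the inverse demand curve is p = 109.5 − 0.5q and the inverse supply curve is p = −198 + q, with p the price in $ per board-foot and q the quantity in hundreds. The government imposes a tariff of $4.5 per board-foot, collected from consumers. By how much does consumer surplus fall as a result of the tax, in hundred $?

Consumer surplus falls by $305.25 hundred.

Rewrite in direct form: qd = 219 − 2p and qs = p + 198.
Before the tax: set 219 − 2p = p + 198 → p* = $7, q* = 205.
With the tax collected from consumers, demand (in seller-price terms) shifts: qd = 219 − 2(p + 4.5).
Solving gives q = 202 with consumers paying $8.5 and producers receiving $4 (the $4.5 wedge).
ΔCS is the trapezoid between Q = 202 and Q = 205 of height $1.5: ½ · (205 + 202) · 1.5 = $305.25.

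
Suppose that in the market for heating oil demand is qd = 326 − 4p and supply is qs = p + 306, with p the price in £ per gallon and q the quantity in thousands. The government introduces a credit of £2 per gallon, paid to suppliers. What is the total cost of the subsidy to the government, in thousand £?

Government outlay = £623.2 thousand.

Without the subsidy, 326 − 4p = p + 306 gives 5p = 20, so p* = £4 and q* = 310.
With a per-unit subsidy paid to suppliers, each receives p + 2 per unit sold, so supply becomes qs = (p + 2) + 306.
Solving gives q = 311.6 with buyers paying £3.6 and suppliers receiving £5.6 (the £2 wedge).
Outlay = t · Q = 2 · 311.6 = £623.2.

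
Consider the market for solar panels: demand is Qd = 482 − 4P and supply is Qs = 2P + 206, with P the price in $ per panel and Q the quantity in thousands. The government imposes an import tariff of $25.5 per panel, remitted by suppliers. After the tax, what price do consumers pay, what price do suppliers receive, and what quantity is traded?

Before the tax: set 482 − 4P = 2P + 206 → P* = $46, Q* = 298.
With the tax collected from suppliers, supply shifts: Qs = 2(P − 25.5) + 206.
New equilibrium: consumers pay $54.5, suppliers receive $29, Q = 264. (Wedge: Pb − Ps = 25.5.)
The less price-elastic side of the market bears the larger share of a per-unit tax.

Consumers pay $54.5; suppliers receive $29; quantity = 264.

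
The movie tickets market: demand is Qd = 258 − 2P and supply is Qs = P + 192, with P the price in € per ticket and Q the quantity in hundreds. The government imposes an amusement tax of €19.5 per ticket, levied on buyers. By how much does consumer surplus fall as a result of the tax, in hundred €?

Consumer surplus falls by €1348.75 hundred.

Without the tax, 258 − 2P = P + 192 gives 3P = 66, so P* = €22 and Q* = 214.
With the tax collected from buyers, demand (in seller-price terms) shifts: Qd = 258 − 2(P + 19.5).
New equilibrium: buyers pay €28.5, sellers receive €9, Q = 201. (Wedge: Pb − Ps = 19.5.)
ΔCS is the trapezoid between Q = 201 and Q = 214 of height €6.5: ½ · (214 + 201) · 6.5 = €1348.75.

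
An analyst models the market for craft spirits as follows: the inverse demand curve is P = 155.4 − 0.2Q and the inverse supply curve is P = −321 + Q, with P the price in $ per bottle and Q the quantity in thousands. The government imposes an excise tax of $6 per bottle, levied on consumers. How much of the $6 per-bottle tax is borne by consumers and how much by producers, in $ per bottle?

Consumers bear $1 per bottle; producers bear $5 per bottle.

Inverting to Q(P) form: Qd = 777 − 5P; Qs = P + 321.
Before the tax: set 777 − 5P = P + 321 → P* = $76, Q* = 397.
With the tax collected from consumers, demand (in seller-price terms) shifts: Qd = 777 − 5(P + 6).
New equilibrium: consumers pay $77, producers receive $71, Q = 392. (Wedge: Pb − Ps = 6.)
Burden on consumers: $1; on producers: $5. (They sum to $6.)
The less price-elastic side of the market bears the larger share of a per-unit tax.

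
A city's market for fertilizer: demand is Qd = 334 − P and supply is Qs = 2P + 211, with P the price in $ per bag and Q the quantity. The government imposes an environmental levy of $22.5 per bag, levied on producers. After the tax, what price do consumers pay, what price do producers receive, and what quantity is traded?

Consumers pay $56; producers receive $33.5; quantity = 278.

Without the tax, 334 − P = 2P + 211 gives 3P = 123, so P* = $41 and Q* = 293.
With the tax collected from producers, supply shifts: Qs = 2(P − 22.5) + 211.
New equilibrium: consumers pay $56, producers receive $33.5, Q = 278. (Wedge: Pb − Ps = 22.5.)
The less price-elastic side of the market bears the larger share of a per-unit tax.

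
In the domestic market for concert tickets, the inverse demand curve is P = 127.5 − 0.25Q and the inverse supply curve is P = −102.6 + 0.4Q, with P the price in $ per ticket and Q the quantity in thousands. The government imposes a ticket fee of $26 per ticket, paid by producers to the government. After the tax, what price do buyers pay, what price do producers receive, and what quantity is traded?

Buyers pay $49; producers receive $23; quantity = 314.

Rewrite in direct form: Qd = 510 − 4P and Qs = 2.5P + 256.5.
Without the tax, 510 − 4P = 2.5P + 256.5 gives 6.5P = 253.5, so P* = $39 and Q* = 354.
With the tax collected from producers, supply shifts: Qs = 2.5(P − 26) + 256.5.
Solving gives Q = 314 with buyers paying $49 and producers receiving $23 (the $26 wedge).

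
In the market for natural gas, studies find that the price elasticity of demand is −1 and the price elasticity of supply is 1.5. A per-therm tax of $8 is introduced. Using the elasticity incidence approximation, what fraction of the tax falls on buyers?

Incidence ratio: buyers' share ≈ εs / (εs + |εd|) = 1.5 / (1.5 + 1) = 0.6.
Supply is the more elastic side, so buyers bear the larger share.

Buyers' share ≈ 0.6.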